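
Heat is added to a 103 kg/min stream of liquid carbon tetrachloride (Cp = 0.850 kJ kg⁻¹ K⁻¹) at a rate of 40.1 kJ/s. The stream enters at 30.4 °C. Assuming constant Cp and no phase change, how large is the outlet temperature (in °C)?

Q = 40.1 kJ/s = 2406 kJ/min
ΔT = Q/(ṁ·Cp) = 2406/(103×0.850) = 27.481 K
T_out = 30.4 + 27.481 = 57.881 °C

T_out = 57.9 °C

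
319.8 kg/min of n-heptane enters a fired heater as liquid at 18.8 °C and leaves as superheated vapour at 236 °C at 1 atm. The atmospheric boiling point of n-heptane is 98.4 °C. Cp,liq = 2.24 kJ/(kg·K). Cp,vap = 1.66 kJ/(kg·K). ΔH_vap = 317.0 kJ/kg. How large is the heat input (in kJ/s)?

Q = 3860 kJ/s

liquid 18.8→98.4 °C: 178.3 kJ/kg
vaporisation at 98.4 °C: 317 kJ/kg
vapour 98.4→236 °C: 228.42 kJ/kg
Δh = 178.3 + 317 + 228.42 = 723.72 kJ/kg
Q = ṁ·Δh = 319.8 kg/min × 723.72 kJ/kg = 231450 kJ/min
|Q| = 3857.4 kW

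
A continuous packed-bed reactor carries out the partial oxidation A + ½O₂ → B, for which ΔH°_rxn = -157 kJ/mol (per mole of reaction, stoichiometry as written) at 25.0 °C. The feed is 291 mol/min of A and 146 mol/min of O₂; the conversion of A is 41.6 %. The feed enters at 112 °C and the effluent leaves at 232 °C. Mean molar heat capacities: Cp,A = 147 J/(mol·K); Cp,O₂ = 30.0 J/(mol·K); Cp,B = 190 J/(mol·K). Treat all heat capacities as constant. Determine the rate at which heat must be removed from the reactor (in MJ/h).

Q_out = 759 MJ/h

Extent of reaction ξ = 0.416 × 291 = 121.06 mol/min
Reaction term: ξ·ΔH°_rxn = 121.06 × -157 = -19006 kJ/min
Sensible, feed 112→25 °C: -4102.7 kJ/min
Outlet flows (mol/min): A 169.94, O₂ 85.472, B 121.06
Sensible, products 25→232 °C: 10463 kJ/min
Q = ΔH = -12645 kJ/min = -210.76 kW
Heat removed = 758.72 MJ/h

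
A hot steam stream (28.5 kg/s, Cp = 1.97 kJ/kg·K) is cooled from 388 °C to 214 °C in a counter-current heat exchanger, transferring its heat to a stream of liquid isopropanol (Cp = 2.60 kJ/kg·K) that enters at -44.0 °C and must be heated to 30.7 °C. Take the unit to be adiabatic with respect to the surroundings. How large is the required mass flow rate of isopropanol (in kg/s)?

Heat released by hot stream: Q = 28.5 × 1.97 × (388 − 214) = 9769.2 kJ/s
Energy balance on cold side (adiabatic exchanger): Q = ṁ_c·Cp_c·(T_c,out − T_c,in)
ṁ_c = 9769.2 / [2.60 × (30.7 − -44.0)] = 50.3 kg/s

ṁ_c = 50.3 kg/s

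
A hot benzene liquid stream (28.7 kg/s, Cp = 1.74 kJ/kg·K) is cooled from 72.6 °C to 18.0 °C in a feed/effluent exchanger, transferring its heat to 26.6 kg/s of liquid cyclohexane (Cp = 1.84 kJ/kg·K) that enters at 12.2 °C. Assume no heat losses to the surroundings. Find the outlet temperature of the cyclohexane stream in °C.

Heat released by hot stream: Q = 28.7 × 1.74 × (72.6 − 18.0) = 2726.6 kJ/s
Energy balance on cold side (adiabatic exchanger): Q = ṁ_c·Cp_c·(T_c,out − T_c,in)
T_c,out = 12.2 + 2726.6/(26.6 × 1.84) = 67.909 °C

T_c,out = 67.9 °C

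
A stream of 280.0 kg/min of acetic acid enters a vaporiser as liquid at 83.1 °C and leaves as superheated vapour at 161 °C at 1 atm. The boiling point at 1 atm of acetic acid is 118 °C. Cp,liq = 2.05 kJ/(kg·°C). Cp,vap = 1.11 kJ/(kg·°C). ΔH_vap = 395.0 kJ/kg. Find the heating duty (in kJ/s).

Q = 2400 kJ/s

liquid 83.1→118 °C: 71.545 kJ/kg
vaporisation at 118 °C: 395 kJ/kg
vapour 118→161 °C: 47.73 kJ/kg
Δh = 71.545 + 395 + 47.73 = 514.27 kJ/kg
Q = ṁ·Δh = 280.0 kg/min × 514.27 kJ/kg = 144000 kJ/min
|Q| = 2399.9 kW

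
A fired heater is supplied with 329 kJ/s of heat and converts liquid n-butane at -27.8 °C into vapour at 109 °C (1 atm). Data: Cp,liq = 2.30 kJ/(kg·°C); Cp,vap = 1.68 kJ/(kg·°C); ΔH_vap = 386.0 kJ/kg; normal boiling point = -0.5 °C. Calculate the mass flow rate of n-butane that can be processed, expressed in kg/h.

Δh = 2.30×(-0.5−-27.8) + 386.0 + 1.68×(109−-0.5) = 632.75 kJ/kg
Q = 329 kJ/s = 329 kJ/s = 1.1844e+06 kJ/h
ṁ = Q/Δh = 1.1844e+06 / 632.75 = 1871.8 kg/h

ṁ = 1870 kg/h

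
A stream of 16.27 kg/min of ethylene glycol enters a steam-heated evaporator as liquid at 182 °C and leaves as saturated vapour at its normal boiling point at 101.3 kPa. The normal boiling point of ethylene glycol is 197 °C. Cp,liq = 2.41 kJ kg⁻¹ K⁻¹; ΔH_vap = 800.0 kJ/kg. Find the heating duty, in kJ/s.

Q = 227 kJ/s

liquid 182→197 °C: 36.15 kJ/kg
vaporisation at 197 °C: 800 kJ/kg
Δh = 36.15 + 800 = 836.15 kJ/kg
Q = ṁ·Δh = 16.27 kg/min × 836.15 kJ/kg = 13604 kJ/min
|Q| = 226.74 kW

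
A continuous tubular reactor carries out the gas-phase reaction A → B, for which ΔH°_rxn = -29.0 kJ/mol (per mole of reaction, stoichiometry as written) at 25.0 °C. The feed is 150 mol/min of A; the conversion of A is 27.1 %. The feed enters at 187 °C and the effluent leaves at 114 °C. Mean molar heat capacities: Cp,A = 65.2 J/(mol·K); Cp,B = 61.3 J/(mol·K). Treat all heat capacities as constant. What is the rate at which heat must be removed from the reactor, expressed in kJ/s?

Extent of reaction ξ = 0.271 × 150 = 40.65 mol/min
Reaction term: ξ·ΔH°_rxn = 40.65 × -29.0 = -1178.9 kJ/min
Sensible, feed 187→25 °C: -1584.4 kJ/min
Outlet flows (mol/min): A 109.35, B 40.65
Sensible, products 25→114 °C: 856.31 kJ/min
Q = ΔH = -1906.9 kJ/min = -31.782 kW
Heat removed = 31.782 kJ/s

Q_out = 31.8 kJ/s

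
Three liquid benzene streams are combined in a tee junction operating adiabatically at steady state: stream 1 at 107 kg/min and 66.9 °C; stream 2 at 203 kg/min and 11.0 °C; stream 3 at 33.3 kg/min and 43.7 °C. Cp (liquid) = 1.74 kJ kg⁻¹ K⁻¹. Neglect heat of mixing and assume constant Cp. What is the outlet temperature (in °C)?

Adiabatic, steady state ⇒ Σ ṁᵢCp,ᵢ(T_out − Tᵢ) = 0
T_out = Σ ṁᵢCp,ᵢTᵢ / Σ ṁᵢCp,ᵢ
      = 18873 / 597.34 = 31.595 °C

T_out = 31.6 °C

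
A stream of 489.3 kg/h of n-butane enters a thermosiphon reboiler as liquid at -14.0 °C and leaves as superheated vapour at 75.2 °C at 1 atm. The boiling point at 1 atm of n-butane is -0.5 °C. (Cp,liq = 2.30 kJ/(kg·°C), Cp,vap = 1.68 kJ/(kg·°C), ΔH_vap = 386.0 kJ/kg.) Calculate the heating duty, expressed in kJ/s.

liquid -14.0→-0.5 °C: 31.05 kJ/kg
vaporisation at -0.5 °C: 386 kJ/kg
vapour -0.5→75.2 °C: 127.18 kJ/kg
Δh = 31.05 + 386 + 127.18 = 544.23 kJ/kg
Q = ṁ·Δh = 489.3 kg/h × 544.23 kJ/kg = 266290 kJ/h
|Q| = 73.969 kW

Q = 74.0 kJ/s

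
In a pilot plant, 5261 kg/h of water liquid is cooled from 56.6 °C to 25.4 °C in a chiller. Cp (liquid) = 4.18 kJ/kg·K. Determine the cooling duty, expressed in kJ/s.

Q = ṁ·Cp·ΔT = 5261 × 4.18 × (25.4 − 56.6) = -686120 kJ/h
Converting: 686120 / 3600 s = 190.59 kW

Q_c = 191 kJ/s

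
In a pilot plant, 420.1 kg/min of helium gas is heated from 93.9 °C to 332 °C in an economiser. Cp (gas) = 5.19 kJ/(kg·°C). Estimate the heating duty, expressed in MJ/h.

Q = 31100 MJ/h

Q = ṁ·Cp·ΔT = 420.1 × 5.19 × (332 − 93.9) = 519130 kJ/min
Converting: 519130 / 60 s = 8652.2 kW
Heating duty = 31148 MJ/h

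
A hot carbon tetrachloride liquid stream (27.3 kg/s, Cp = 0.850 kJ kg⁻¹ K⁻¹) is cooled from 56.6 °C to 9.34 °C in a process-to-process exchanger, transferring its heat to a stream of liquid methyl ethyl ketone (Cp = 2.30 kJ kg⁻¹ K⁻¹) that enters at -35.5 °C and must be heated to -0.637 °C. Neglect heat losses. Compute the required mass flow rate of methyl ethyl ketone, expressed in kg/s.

ṁ_c = 13.7 kg/s

Heat released by hot stream: Q = 27.3 × 0.850 × (56.6 − 9.34) = 1096.7 kJ/s
Energy balance on cold side (adiabatic exchanger): Q = ṁ_c·Cp_c·(T_c,out − T_c,in)
ṁ_c = 1096.7 / [2.30 × (-0.637 − -35.5)] = 13.677 kg/s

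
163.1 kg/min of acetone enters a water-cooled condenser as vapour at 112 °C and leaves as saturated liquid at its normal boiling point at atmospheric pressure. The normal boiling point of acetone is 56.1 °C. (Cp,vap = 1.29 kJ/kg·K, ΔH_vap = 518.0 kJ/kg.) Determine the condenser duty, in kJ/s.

Q_c = 1600 kJ/s

vapour 112→56.1 °C: -72.111 kJ/kg
condensation at 56.1 °C: -518 kJ/kg
Δh = -72.111 + -518 = -590.11 kJ/kg
Q = ṁ·Δh = 163.1 kg/min × -590.11 kJ/kg = -96247 kJ/min
|Q| = 1604.1 kW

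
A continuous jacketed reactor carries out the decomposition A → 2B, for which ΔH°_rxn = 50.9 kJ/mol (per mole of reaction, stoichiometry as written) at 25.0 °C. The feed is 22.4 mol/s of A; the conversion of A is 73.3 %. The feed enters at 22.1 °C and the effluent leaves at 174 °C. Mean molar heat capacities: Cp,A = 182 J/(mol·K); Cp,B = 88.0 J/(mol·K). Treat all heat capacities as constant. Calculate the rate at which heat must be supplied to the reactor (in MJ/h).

Extent of reaction ξ = 0.733 × 22.4 = 16.419 mol/s
Reaction term: ξ·ΔH°_rxn = 16.419 × 50.9 = 835.74 kJ/s
Sensible, feed 22.1→25 °C: 11.823 kJ/s
Outlet flows (mol/s): A 5.9808, B 32.838
Sensible, products 25→174 °C: 592.76 kJ/s
Q = ΔH = 1440.3 kJ/s = 1440.3 kW
Heat supplied = 5185.2 MJ/h

Q_in = 5190 MJ/h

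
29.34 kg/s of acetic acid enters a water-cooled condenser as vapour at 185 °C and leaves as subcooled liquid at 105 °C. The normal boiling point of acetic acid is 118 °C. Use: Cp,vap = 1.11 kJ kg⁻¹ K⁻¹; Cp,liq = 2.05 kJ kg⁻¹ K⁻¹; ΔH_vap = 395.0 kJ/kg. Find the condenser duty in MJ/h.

Q_c = 52400 MJ/h

vapour 185→118 °C: -74.37 kJ/kg
condensation at 118 °C: -395 kJ/kg
liquid 118→105 °C: -26.65 kJ/kg
Δh = -74.37 + -395 + -26.65 = -496.02 kJ/kg
Q = ṁ·Δh = 29.34 kg/s × -496.02 kJ/kg = -14553 kJ/s
|Q| = 14553 kW = 52392 MJ/h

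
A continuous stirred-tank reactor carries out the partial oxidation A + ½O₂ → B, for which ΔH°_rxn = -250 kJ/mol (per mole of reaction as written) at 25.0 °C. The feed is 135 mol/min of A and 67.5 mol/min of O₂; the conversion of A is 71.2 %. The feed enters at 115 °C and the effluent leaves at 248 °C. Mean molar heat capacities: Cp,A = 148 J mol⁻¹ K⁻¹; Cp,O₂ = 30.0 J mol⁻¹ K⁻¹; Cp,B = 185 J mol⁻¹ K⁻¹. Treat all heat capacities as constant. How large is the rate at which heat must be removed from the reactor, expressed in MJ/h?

Q_out = 1240 MJ/h

Extent of reaction ξ = 0.712 × 135 = 96.12 mol/min
Reaction term: ξ·ΔH°_rxn = 96.12 × -250 = -24030 kJ/min
Sensible, feed 115→25 °C: -1980.5 kJ/min
Outlet flows (mol/min): A 38.88, O₂ 19.44, B 96.12
Sensible, products 25→248 °C: 5378.7 kJ/min
Q = ΔH = -20632 kJ/min = -343.86 kW
Heat removed = 1237.9 MJ/h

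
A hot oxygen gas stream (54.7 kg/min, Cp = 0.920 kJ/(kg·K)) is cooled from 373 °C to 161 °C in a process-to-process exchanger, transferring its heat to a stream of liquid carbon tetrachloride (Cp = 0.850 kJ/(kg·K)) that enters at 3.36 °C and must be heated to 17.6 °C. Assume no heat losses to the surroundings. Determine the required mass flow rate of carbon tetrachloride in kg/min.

ṁ_c = 881 kg/min

Heat released by hot stream: Q = 54.7 × 0.920 × (373 − 161) = 10669 kJ/min
Energy balance on cold side (adiabatic exchanger): Q = ṁ_c·Cp_c·(T_c,out − T_c,in)
ṁ_c = 10669 / [0.850 × (17.6 − 3.36)] = 881.42 kg/min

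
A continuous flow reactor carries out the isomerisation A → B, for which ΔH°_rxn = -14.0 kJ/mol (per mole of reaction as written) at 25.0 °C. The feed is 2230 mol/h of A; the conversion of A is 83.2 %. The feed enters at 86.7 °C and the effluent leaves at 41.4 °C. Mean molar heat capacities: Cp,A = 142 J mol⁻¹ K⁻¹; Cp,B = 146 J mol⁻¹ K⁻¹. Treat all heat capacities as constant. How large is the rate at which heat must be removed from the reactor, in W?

Extent of reaction ξ = 0.832 × 2230 = 1855.4 mol/h
Reaction term: ξ·ΔH°_rxn = 1855.4 × -14.0 = -25975 kJ/h
Sensible, feed 86.7→25 °C: -19538 kJ/h
Outlet flows (mol/h): A 374.64, B 1855.4
Sensible, products 25→41.4 °C: 5314.9 kJ/h
Q = ΔH = -40198 kJ/h = -11.166 kW
Heat removed = 11166 W

Q_out = 11200 W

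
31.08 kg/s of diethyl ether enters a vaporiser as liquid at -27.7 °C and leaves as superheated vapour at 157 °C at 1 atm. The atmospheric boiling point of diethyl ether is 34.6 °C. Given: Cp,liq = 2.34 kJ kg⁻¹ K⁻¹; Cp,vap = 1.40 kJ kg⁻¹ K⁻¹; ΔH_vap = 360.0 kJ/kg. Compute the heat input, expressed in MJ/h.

liquid -27.7→34.6 °C: 145.78 kJ/kg
vaporisation at 34.6 °C: 360 kJ/kg
vapour 34.6→157 °C: 171.36 kJ/kg
Δh = 145.78 + 360 + 171.36 = 677.14 kJ/kg
Q = ṁ·Δh = 31.08 kg/s × 677.14 kJ/kg = 21046 kJ/s
|Q| = 21046 kW = 75764 MJ/h

Q = 75800 MJ/h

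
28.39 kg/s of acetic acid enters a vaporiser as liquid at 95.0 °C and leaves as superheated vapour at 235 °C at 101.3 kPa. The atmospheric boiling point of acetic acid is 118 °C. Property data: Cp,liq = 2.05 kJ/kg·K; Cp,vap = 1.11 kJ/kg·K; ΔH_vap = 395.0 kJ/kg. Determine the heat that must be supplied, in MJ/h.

Q = 58500 MJ/h

liquid 95.0→118 °C: 47.15 kJ/kg
vaporisation at 118 °C: 395 kJ/kg
vapour 118→235 °C: 129.87 kJ/kg
Δh = 47.15 + 395 + 129.87 = 572.02 kJ/kg
Q = ṁ·Δh = 28.39 kg/s × 572.02 kJ/kg = 16240 kJ/s
|Q| = 16240 kW = 58463 MJ/h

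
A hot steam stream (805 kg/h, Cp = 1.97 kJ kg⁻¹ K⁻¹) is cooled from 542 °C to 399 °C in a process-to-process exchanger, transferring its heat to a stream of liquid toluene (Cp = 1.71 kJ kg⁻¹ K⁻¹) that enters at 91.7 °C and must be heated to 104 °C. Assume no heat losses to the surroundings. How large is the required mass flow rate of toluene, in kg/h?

Heat released by hot stream: Q = 805 × 1.97 × (542 − 399) = 226780 kJ/h
Energy balance on cold side (adiabatic exchanger): Q = ṁ_c·Cp_c·(T_c,out − T_c,in)
ṁ_c = 226780 / [1.71 × (104 − 91.7)] = 10782 kg/h

ṁ_c = 10800 kg/h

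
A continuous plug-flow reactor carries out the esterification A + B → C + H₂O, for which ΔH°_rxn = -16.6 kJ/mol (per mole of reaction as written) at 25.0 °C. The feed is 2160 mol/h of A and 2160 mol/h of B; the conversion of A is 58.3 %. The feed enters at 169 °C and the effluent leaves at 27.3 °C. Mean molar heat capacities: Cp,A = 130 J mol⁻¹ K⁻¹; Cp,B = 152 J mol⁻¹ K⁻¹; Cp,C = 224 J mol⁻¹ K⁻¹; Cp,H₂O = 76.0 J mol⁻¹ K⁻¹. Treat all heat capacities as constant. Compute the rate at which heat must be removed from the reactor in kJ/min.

Extent of reaction ξ = 0.583 × 2160 = 1259.3 mol/h
Reaction term: ξ·ΔH°_rxn = 1259.3 × -16.6 = -20904 kJ/h
Sensible, feed 169→25 °C: -87713 kJ/h
Outlet flows (mol/h): A 900.72, B 900.72, C 1259.3, H₂O 1259.3
Sensible, products 25→27.3 °C: 1453.1 kJ/h
Q = ΔH = -107160 kJ/h = -29.768 kW
Heat removed = 1786.1 kJ/min

Q_out = 1790 kJ/min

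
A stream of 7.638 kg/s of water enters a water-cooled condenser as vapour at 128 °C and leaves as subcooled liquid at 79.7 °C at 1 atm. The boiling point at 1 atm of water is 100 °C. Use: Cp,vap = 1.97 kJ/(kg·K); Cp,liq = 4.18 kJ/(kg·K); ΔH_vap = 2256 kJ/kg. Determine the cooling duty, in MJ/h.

vapour 128→100 °C: -55.16 kJ/kg
condensation at 100 °C: -2256 kJ/kg
liquid 100→79.7 °C: -84.854 kJ/kg
Δh = -55.16 + -2256 + -84.854 = -2396 kJ/kg
Q = ṁ·Δh = 7.638 kg/s × -2396 kJ/kg = -18301 kJ/s
|Q| = 18301 kW = 65883 MJ/h

Q_c = 65900 MJ/h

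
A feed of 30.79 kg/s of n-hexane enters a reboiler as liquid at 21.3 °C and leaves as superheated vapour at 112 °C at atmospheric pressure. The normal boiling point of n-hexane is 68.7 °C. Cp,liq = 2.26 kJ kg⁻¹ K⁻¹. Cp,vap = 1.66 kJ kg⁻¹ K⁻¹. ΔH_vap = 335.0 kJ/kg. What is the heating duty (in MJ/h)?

Q = 57000 MJ/h

liquid 21.3→68.7 °C: 107.12 kJ/kg
vaporisation at 68.7 °C: 335 kJ/kg
vapour 68.7→112 °C: 71.878 kJ/kg
Δh = 107.12 + 335 + 71.878 = 514 kJ/kg
Q = ṁ·Δh = 30.79 kg/s × 514 kJ/kg = 15826 kJ/s
|Q| = 15826 kW = 56974 MJ/h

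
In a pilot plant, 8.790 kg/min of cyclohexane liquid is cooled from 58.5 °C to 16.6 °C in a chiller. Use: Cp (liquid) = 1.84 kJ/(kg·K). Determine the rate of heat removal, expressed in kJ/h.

Q_c = 40700 kJ/h

Q = ṁ·Cp·ΔT = 8.790 × 1.84 × (16.6 − 58.5) = -677.67 kJ/min
Converting: 677.67 / 60 s = 11.295 kW
Cooling duty = 40660 kJ/h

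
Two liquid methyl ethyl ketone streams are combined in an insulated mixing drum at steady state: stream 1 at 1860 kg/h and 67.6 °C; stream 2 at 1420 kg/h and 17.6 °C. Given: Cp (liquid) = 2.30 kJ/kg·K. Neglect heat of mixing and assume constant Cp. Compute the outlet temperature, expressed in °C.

Adiabatic, steady state ⇒ Σ ṁᵢCp,ᵢ(T_out − Tᵢ) = 0
Σ ṁᵢCp,ᵢTᵢ = 1860×2.30×67.6 + 1420×2.30×17.6 = 346670
Σ ṁᵢCp,ᵢ = 1860×2.30 + 1420×2.30 = 7544
T_out = 346670 / 7544 = 45.954 °C

T_out = 46.0 °C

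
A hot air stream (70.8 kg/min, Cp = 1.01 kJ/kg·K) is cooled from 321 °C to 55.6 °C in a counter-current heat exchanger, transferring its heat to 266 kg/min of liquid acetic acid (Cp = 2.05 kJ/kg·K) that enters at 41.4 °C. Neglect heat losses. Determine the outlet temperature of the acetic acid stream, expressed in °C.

Heat released by hot stream: Q = 70.8 × 1.01 × (321 − 55.6) = 18978 kJ/min
Energy balance on cold side (adiabatic exchanger): Q = ṁ_c·Cp_c·(T_c,out − T_c,in)
T_c,out = 41.4 + 18978/(266 × 2.05) = 76.203 °C

T_c,out = 76.2 °C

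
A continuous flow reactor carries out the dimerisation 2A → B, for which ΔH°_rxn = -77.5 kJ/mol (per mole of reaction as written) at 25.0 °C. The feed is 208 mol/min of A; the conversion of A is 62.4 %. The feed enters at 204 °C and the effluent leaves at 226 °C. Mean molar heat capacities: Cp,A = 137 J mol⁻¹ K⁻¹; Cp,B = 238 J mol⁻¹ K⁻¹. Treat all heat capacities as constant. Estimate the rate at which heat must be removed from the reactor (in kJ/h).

Q_out = 292000 kJ/h

Extent of reaction ξ = 0.624 × 208 / 2 = 64.896 mol/min
Reaction term: ξ·ΔH°_rxn = 64.896 × -77.5 = -5029.4 kJ/min
Sensible, feed 204→25 °C: -5100.8 kJ/min
Outlet flows (mol/min): A 78.208, B 64.896
Sensible, products 25→226 °C: 5258.1 kJ/min
Q = ΔH = -4872.1 kJ/min = -81.202 kW
Heat removed = 292330 kJ/h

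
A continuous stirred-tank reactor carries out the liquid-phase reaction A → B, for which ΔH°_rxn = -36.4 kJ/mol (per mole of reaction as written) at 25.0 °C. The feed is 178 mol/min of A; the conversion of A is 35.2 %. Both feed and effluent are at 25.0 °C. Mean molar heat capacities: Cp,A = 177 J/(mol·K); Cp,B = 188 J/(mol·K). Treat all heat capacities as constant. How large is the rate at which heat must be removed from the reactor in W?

Extent of reaction ξ = 0.352 × 178 = 62.656 mol/min
Reaction term: ξ·ΔH°_rxn = 62.656 × -36.4 = -2280.7 kJ/min
Q = ΔH = -2280.7 kJ/min = -38.011 kW
Heat removed = 38011 W

Q_out = 38000 W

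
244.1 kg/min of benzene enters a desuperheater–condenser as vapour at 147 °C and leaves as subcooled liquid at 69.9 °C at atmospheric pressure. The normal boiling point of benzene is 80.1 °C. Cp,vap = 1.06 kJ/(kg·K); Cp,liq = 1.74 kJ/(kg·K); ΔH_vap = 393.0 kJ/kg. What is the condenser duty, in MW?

Q_c = 1.96 MW

vapour 147→80.1 °C: -70.914 kJ/kg
condensation at 80.1 °C: -393 kJ/kg
liquid 80.1→69.9 °C: -17.748 kJ/kg
Δh = -70.914 + -393 + -17.748 = -481.66 kJ/kg
Q = ṁ·Δh = 244.1 kg/min × -481.66 kJ/kg = -117570 kJ/min
|Q| = 1959.6 kW = 1.9596 MW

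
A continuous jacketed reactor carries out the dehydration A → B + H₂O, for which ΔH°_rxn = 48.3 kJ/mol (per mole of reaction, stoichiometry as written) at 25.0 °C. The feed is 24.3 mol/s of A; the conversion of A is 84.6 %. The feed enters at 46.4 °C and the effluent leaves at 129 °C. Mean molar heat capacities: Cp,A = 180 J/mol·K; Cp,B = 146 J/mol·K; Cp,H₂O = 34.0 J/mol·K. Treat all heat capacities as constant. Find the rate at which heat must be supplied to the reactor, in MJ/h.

Q_in = 4880 MJ/h

Extent of reaction ξ = 0.846 × 24.3 = 20.558 mol/s
Reaction term: ξ·ΔH°_rxn = 20.558 × 48.3 = 992.94 kJ/s
Sensible, feed 46.4→25 °C: -93.604 kJ/s
Outlet flows (mol/s): A 3.7422, B 20.558, H₂O 20.558
Sensible, products 25→129 °C: 454.9 kJ/s
Q = ΔH = 1354.2 kJ/s = 1354.2 kW
Heat supplied = 4875.2 MJ/h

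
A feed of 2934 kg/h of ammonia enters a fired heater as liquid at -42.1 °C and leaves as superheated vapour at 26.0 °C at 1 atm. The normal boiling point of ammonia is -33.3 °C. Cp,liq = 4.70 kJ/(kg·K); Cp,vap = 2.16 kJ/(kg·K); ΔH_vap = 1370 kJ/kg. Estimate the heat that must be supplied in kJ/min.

liquid -42.1→-33.3 °C: 41.36 kJ/kg
vaporisation at -33.3 °C: 1370 kJ/kg
vapour -33.3→26.0 °C: 128.09 kJ/kg
Δh = 41.36 + 1370 + 128.09 = 1539.4 kJ/kg
Q = ṁ·Δh = 2934 kg/h × 1539.4 kJ/kg = 4.5167e+06 kJ/h
|Q| = 1254.7 kW = 75279 kJ/min

Q = 75300 kJ/min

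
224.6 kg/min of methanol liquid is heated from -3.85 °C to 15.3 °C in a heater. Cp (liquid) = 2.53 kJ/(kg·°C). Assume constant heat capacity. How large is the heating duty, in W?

Q = ṁ·Cp·ΔT = 224.6 × 2.53 × (15.3 − -3.85) = 10882 kJ/min
Converting: 10882 / 60 s = 181.36 kW
Heating duty = 181360 W

Q = 181000 W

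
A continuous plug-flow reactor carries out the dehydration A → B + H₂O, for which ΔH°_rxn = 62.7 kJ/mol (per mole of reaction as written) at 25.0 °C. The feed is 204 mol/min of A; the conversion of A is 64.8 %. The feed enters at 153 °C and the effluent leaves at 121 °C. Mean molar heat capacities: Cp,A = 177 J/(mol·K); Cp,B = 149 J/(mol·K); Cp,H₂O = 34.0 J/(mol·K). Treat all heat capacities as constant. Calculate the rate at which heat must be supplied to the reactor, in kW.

Extent of reaction ξ = 0.648 × 204 = 132.19 mol/min
Reaction term: ξ·ΔH°_rxn = 132.19 × 62.7 = 8288.4 kJ/min
Sensible, feed 153→25 °C: -4621.8 kJ/min
Outlet flows (mol/min): A 71.808, B 132.19, H₂O 132.19
Sensible, products 25→121 °C: 3542.5 kJ/min
Q = ΔH = 7209.1 kJ/min = 120.15 kW
Heat supplied = 120.15 kW

Q_in = 120 kW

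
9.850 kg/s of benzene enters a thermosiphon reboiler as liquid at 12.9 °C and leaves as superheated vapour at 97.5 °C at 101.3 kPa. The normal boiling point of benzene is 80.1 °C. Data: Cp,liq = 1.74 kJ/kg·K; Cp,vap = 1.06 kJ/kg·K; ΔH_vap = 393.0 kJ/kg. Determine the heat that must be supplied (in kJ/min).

liquid 12.9→80.1 °C: 116.93 kJ/kg
vaporisation at 80.1 °C: 393 kJ/kg
vapour 80.1→97.5 °C: 18.444 kJ/kg
Δh = 116.93 + 393 + 18.444 = 528.37 kJ/kg
Q = ṁ·Δh = 9.850 kg/s × 528.37 kJ/kg = 5204.5 kJ/s
|Q| = 5204.5 kW = 312270 kJ/min

Q = 312000 kJ/min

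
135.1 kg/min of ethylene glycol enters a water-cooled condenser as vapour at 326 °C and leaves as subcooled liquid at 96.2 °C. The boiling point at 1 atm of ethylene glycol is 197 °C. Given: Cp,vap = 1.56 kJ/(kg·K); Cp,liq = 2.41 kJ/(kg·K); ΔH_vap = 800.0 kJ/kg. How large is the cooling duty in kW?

Q_c = 2800 kW

vapour 326→197 °C: -201.24 kJ/kg
condensation at 197 °C: -800 kJ/kg
liquid 197→96.2 °C: -242.93 kJ/kg
Δh = -201.24 + -800 + -242.93 = -1244.2 kJ/kg
Q = ṁ·Δh = 135.1 kg/min × -1244.2 kJ/kg = -168090 kJ/min
|Q| = 2801.5 kW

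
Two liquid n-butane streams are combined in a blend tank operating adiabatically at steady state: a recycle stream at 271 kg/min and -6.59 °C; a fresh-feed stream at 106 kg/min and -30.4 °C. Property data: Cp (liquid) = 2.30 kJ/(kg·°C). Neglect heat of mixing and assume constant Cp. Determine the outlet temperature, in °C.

No heat crosses the boundary, so H_out = H_in.
Σ ṁᵢCp,ᵢTᵢ = 271×2.30×-6.59 + 106×2.30×-30.4 = -11519
Σ ṁᵢCp,ᵢ = 271×2.30 + 106×2.30 = 867.1
T_out = -11519 / 867.1 = -13.285 °C

T_out = -13.3 °C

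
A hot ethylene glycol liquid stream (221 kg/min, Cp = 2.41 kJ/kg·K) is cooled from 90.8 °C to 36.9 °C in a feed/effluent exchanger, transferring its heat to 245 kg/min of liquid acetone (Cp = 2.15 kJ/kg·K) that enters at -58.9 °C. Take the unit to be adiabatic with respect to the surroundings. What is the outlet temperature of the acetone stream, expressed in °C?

Heat released by hot stream: Q = 221 × 2.41 × (90.8 − 36.9) = 28708 kJ/min
Energy balance on cold side (adiabatic exchanger): Q = ṁ_c·Cp_c·(T_c,out − T_c,in)
T_c,out = -58.9 + 28708/(245 × 2.15) = -4.4004 °C

T_c,out = -4.40 °C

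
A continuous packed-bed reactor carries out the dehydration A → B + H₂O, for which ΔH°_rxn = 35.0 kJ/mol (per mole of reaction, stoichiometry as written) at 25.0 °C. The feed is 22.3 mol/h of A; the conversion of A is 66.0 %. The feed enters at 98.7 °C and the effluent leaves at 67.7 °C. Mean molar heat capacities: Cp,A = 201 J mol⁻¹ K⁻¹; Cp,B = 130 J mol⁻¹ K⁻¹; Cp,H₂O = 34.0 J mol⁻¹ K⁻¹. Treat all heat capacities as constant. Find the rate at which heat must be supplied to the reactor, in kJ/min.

Extent of reaction ξ = 0.660 × 22.3 = 14.718 mol/h
Reaction term: ξ·ΔH°_rxn = 14.718 × 35.0 = 515.13 kJ/h
Sensible, feed 98.7→25 °C: -330.35 kJ/h
Outlet flows (mol/h): A 7.582, B 14.718, H₂O 14.718
Sensible, products 25→67.7 °C: 168.14 kJ/h
Q = ΔH = 352.93 kJ/h = 0.098035 kW
Heat supplied = 5.8821 kJ/min

Q_in = 5.88 kJ/min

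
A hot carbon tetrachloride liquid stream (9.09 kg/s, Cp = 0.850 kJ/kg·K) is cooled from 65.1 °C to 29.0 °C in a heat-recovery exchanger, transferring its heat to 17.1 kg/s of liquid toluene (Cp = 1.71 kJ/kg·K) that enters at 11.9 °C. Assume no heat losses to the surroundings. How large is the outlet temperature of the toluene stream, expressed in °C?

Heat released by hot stream: Q = 9.09 × 0.850 × (65.1 − 29.0) = 278.93 kJ/s
Energy balance on cold side (adiabatic exchanger): Q = ṁ_c·Cp_c·(T_c,out − T_c,in)
T_c,out = 11.9 + 278.93/(17.1 × 1.71) = 21.439 °C

T_c,out = 21.4 °C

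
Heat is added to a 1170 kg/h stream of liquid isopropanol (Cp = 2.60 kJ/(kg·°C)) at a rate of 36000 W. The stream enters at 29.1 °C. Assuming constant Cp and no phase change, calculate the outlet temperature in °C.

Q = 36000 W = 129600 kJ/h
ΔT = Q/(ṁ·Cp) = 129600/(1170×2.60) = 42.604 K
T_out = 29.1 + 42.604 = 71.704 °C

T_out = 71.7 °C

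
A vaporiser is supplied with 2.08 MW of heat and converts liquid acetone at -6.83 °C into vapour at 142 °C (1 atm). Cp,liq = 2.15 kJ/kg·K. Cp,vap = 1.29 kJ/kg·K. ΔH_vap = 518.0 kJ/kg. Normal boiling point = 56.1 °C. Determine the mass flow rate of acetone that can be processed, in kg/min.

Δh = 2.15×(56.1−-6.83) + 518.0 + 1.29×(142−56.1) = 764.11 kJ/kg
Q = 2.08 MW = 2080 kJ/s = 124800 kJ/min
ṁ = Q/Δh = 124800 / 764.11 = 163.33 kg/min

ṁ = 163 kg/min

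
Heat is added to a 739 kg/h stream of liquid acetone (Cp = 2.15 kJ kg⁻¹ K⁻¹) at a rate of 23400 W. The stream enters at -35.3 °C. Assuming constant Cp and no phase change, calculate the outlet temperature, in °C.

T_out = 17.7 °C

Q = 23400 W = 84240 kJ/h
ΔT = Q/(ṁ·Cp) = 84240/(739×2.15) = 53.019 K
T_out = -35.3 + 53.019 = 17.719 °C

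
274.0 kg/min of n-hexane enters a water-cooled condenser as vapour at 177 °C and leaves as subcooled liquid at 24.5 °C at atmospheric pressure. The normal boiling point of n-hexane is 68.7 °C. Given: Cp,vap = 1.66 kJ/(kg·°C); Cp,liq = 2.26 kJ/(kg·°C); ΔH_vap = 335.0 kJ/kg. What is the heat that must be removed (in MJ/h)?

Q_c = 10100 MJ/h

vapour 177→68.7 °C: -179.78 kJ/kg
condensation at 68.7 °C: -335 kJ/kg
liquid 68.7→24.5 °C: -99.892 kJ/kg
Δh = -179.78 + -335 + -99.892 = -614.67 kJ/kg
Q = ṁ·Δh = 274.0 kg/min × -614.67 kJ/kg = -168420 kJ/min
|Q| = 2807 kW = 10105 MJ/h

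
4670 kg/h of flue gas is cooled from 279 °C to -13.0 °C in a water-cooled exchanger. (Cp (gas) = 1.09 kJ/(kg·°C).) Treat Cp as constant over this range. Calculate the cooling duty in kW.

Q = ṁ·Cp·ΔT = 4670 × 1.09 × (-13.0 − 279) = -1.4864e+06 kJ/h
Converting: 1.4864e+06 / 3600 s = 412.88 kW

Q_c = 413 kW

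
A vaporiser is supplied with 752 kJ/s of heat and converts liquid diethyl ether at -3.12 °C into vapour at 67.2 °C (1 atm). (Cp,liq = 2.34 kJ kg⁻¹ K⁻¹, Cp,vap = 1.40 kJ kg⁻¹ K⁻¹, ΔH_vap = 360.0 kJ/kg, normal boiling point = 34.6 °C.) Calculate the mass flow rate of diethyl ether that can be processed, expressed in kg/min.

Δh = 2.34×(34.6−-3.12) + 360.0 + 1.40×(67.2−34.6) = 493.9 kJ/kg
Q = 752 kJ/s = 752 kJ/s = 45120 kJ/min
ṁ = Q/Δh = 45120 / 493.9 = 91.354 kg/min

ṁ = 91.4 kg/min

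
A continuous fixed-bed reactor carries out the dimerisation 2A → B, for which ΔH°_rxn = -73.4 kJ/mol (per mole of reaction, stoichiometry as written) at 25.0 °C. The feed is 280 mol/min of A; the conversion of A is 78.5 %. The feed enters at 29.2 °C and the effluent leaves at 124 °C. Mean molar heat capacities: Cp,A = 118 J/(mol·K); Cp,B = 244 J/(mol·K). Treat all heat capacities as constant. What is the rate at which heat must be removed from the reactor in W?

Extent of reaction ξ = 0.785 × 280 / 2 = 109.9 mol/min
Reaction term: ξ·ΔH°_rxn = 109.9 × -73.4 = -8066.7 kJ/min
Sensible, feed 29.2→25 °C: -138.77 kJ/min
Outlet flows (mol/min): A 60.2, B 109.9
Sensible, products 25→124 °C: 3358 kJ/min
Q = ΔH = -4847.4 kJ/min = -80.79 kW
Heat removed = 80790 W

Q_out = 80800 W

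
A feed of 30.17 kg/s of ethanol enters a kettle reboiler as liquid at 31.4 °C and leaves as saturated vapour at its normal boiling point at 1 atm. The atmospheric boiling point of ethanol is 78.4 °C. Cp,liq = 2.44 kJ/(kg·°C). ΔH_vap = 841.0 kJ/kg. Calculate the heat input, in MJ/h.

Q = 104000 MJ/h

liquid 31.4→78.4 °C: 114.68 kJ/kg
vaporisation at 78.4 °C: 841 kJ/kg
Δh = 114.68 + 841 = 955.68 kJ/kg
Q = ṁ·Δh = 30.17 kg/s × 955.68 kJ/kg = 28833 kJ/s
|Q| = 28833 kW = 103800 MJ/h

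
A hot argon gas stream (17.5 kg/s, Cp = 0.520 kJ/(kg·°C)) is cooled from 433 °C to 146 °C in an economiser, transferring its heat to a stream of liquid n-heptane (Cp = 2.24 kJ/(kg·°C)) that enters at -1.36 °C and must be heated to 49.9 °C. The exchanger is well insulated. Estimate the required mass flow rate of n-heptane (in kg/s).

Heat released by hot stream: Q = 17.5 × 0.520 × (433 − 146) = 2611.7 kJ/s
Energy balance on cold side (adiabatic exchanger): Q = ṁ_c·Cp_c·(T_c,out − T_c,in)
ṁ_c = 2611.7 / [2.24 × (49.9 − -1.36)] = 22.746 kg/s

ṁ_c = 22.7 kg/s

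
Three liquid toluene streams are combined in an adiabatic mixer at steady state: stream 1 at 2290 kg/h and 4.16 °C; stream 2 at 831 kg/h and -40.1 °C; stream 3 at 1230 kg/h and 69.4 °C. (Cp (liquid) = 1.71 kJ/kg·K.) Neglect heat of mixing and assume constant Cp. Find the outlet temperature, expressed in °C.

T_out = 14.1 °C

No heat crosses the boundary, so H_out = H_in.
T_out = Σ ṁᵢCp,ᵢTᵢ / Σ ṁᵢCp,ᵢ
      = 105280 / 7440.2 = 14.15 °C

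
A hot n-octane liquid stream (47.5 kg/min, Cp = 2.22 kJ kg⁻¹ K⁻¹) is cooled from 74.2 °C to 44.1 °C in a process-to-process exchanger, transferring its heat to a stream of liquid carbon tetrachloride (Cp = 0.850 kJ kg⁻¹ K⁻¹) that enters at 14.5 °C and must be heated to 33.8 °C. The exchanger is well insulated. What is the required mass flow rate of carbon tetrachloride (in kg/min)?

ṁ_c = 193 kg/min

Heat released by hot stream: Q = 47.5 × 2.22 × (74.2 − 44.1) = 3174 kJ/min
Energy balance on cold side (adiabatic exchanger): Q = ṁ_c·Cp_c·(T_c,out − T_c,in)
ṁ_c = 3174 / [0.850 × (33.8 − 14.5)] = 193.48 kg/min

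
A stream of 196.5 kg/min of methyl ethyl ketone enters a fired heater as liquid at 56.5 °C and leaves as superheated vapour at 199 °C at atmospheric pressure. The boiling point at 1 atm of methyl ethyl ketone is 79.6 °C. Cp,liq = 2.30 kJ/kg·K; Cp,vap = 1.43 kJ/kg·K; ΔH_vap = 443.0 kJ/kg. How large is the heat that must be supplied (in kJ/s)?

liquid 56.5→79.6 °C: 53.13 kJ/kg
vaporisation at 79.6 °C: 443 kJ/kg
vapour 79.6→199 °C: 170.74 kJ/kg
Δh = 53.13 + 443 + 170.74 = 666.87 kJ/kg
Q = ṁ·Δh = 196.5 kg/min × 666.87 kJ/kg = 131040 kJ/min
|Q| = 2184 kW

Q = 2180 kJ/s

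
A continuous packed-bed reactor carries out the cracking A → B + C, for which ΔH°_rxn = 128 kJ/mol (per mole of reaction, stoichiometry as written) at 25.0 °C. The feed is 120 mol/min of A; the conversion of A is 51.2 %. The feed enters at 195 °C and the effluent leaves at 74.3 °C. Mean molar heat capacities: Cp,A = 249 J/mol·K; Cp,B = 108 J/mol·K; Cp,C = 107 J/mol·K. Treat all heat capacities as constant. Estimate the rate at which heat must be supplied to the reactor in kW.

Q_in = 69.2 kW

Extent of reaction ξ = 0.512 × 120 = 61.44 mol/min
Reaction term: ξ·ΔH°_rxn = 61.44 × 128 = 7864.3 kJ/min
Sensible, feed 195→25 °C: -5079.6 kJ/min
Outlet flows (mol/min): A 58.56, B 61.44, C 61.44
Sensible, products 25→74.3 °C: 1370.1 kJ/min
Q = ΔH = 4154.8 kJ/min = 69.247 kW
Heat supplied = 69.247 kW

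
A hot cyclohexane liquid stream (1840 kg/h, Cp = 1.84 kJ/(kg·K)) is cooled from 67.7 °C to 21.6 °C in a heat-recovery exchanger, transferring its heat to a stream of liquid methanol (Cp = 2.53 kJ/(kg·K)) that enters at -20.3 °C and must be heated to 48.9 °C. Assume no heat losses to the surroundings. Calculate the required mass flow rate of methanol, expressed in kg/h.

ṁ_c = 891 kg/h

Heat released by hot stream: Q = 1840 × 1.84 × (67.7 − 21.6) = 156080 kJ/h
Energy balance on cold side (adiabatic exchanger): Q = ṁ_c·Cp_c·(T_c,out − T_c,in)
ṁ_c = 156080 / [2.53 × (48.9 − -20.3)] = 891.48 kg/h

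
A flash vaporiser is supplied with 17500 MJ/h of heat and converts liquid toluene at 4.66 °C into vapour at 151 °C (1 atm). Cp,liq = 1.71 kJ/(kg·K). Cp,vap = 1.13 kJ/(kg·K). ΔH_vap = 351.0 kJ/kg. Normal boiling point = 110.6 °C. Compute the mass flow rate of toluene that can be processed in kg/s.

ṁ = 8.41 kg/s

Δh = 1.71×(110.6−4.66) + 351.0 + 1.13×(151−110.6) = 577.81 kJ/kg
Q = 17500 MJ/h = 4861.1 kJ/s = 4861.1 kJ/s
ṁ = Q/Δh = 4861.1 / 577.81 = 8.413 kg/s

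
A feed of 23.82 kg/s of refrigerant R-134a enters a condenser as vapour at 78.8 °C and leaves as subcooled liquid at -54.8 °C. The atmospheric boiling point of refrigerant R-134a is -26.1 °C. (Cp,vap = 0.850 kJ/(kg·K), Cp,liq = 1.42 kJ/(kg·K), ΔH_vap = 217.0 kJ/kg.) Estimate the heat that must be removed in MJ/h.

vapour 78.8→-26.1 °C: -89.165 kJ/kg
condensation at -26.1 °C: -217 kJ/kg
liquid -26.1→-54.8 °C: -40.754 kJ/kg
Δh = -89.165 + -217 + -40.754 = -346.92 kJ/kg
Q = ṁ·Δh = 23.82 kg/s × -346.92 kJ/kg = -8263.6 kJ/s
|Q| = 8263.6 kW = 29749 MJ/h

Q_c = 29700 MJ/h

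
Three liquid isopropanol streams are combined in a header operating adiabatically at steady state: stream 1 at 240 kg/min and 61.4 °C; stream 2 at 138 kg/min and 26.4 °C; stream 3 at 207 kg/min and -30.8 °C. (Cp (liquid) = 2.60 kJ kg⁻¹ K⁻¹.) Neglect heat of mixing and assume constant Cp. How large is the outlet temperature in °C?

T_out = 20.5 °C

No heat crosses the boundary, so H_out = H_in.
T_out = Σ ṁᵢCp,ᵢTᵢ / Σ ṁᵢCp,ᵢ
      = 31209 / 1521 = 20.519 °C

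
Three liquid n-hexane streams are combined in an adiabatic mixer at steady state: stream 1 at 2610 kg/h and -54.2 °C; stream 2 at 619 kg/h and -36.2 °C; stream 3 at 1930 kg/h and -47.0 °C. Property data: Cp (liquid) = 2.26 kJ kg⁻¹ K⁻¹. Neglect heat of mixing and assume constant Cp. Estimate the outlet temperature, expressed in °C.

Adiabatic, steady state ⇒ Σ ṁᵢCp,ᵢ(T_out − Tᵢ) = 0
Σ ṁᵢCp,ᵢTᵢ = 2610×2.26×-54.2 + 619×2.26×-36.2 + 1930×2.26×-47.0 = -575350
Σ ṁᵢCp,ᵢ = 2610×2.26 + 619×2.26 + 1930×2.26 = 11659
T_out = -575350 / 11659 = -49.347 °C

T_out = -49.3 °C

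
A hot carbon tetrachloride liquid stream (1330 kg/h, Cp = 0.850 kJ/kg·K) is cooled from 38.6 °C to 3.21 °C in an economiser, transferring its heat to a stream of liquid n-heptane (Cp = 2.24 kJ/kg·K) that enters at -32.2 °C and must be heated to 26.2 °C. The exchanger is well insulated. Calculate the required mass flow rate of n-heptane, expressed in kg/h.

ṁ_c = 306 kg/h

Heat released by hot stream: Q = 1330 × 0.850 × (38.6 − 3.21) = 40008 kJ/h
Energy balance on cold side (adiabatic exchanger): Q = ṁ_c·Cp_c·(T_c,out − T_c,in)
ṁ_c = 40008 / [2.24 × (26.2 − -32.2)] = 305.84 kg/h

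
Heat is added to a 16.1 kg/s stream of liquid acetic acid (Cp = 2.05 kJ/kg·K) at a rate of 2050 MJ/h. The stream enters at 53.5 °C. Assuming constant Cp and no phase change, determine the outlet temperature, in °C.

T_out = 70.8 °C

Q = 2050 MJ/h = 569.44 kJ/s
ΔT = Q/(ṁ·Cp) = 569.44/(16.1×2.05) = 17.253 K
T_out = 53.5 + 17.253 = 70.753 °C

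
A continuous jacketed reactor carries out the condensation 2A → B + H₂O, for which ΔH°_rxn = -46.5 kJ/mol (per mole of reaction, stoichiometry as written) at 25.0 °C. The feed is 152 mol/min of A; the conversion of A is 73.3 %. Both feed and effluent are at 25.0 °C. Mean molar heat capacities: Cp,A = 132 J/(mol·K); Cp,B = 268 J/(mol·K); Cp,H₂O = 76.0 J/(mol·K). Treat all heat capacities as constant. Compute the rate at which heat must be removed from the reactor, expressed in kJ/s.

Q_out = 43.2 kJ/s

Extent of reaction ξ = 0.733 × 152 / 2 = 55.708 mol/min
Reaction term: ξ·ΔH°_rxn = 55.708 × -46.5 = -2590.4 kJ/min
Q = ΔH = -2590.4 kJ/min = -43.174 kW
Heat removed = 43.174 kJ/s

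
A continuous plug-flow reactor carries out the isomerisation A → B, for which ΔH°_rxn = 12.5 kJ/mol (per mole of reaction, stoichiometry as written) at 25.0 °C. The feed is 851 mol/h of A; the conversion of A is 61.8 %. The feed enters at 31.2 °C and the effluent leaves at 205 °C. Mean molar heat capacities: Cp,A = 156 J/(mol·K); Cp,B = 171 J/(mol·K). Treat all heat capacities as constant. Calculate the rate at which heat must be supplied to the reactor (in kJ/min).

Q_in = 518 kJ/min

Extent of reaction ξ = 0.618 × 851 = 525.92 mol/h
Reaction term: ξ·ΔH°_rxn = 525.92 × 12.5 = 6574 kJ/h
Sensible, feed 31.2→25 °C: -823.09 kJ/h
Outlet flows (mol/h): A 325.08, B 525.92
Sensible, products 25→205 °C: 25316 kJ/h
Q = ΔH = 31067 kJ/h = 8.6297 kW
Heat supplied = 517.78 kJ/min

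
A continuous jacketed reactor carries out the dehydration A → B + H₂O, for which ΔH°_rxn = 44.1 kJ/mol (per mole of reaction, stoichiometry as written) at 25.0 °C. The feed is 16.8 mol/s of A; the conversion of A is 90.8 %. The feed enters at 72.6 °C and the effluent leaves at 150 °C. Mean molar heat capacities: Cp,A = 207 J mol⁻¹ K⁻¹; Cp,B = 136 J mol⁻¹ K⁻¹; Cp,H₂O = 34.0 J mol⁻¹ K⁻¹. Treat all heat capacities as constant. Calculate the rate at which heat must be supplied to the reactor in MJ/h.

Extent of reaction ξ = 0.908 × 16.8 = 15.254 mol/s
Reaction term: ξ·ΔH°_rxn = 15.254 × 44.1 = 672.72 kJ/s
Sensible, feed 72.6→25 °C: -165.53 kJ/s
Outlet flows (mol/s): A 1.5456, B 15.254, H₂O 15.254
Sensible, products 25→150 °C: 364.15 kJ/s
Q = ΔH = 871.33 kJ/s = 871.33 kW
Heat supplied = 3136.8 MJ/h

Q_in = 3140 MJ/h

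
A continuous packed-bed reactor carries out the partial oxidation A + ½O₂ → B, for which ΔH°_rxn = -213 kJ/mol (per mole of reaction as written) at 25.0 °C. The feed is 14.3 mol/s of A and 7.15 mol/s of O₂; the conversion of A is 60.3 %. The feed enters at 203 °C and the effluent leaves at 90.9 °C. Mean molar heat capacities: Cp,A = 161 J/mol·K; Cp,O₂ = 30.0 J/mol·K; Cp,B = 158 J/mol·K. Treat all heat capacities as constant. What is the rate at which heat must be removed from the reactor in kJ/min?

Extent of reaction ξ = 0.603 × 14.3 = 8.6229 mol/s
Reaction term: ξ·ΔH°_rxn = 8.6229 × -213 = -1836.7 kJ/s
Sensible, feed 203→25 °C: -447.99 kJ/s
Outlet flows (mol/s): A 5.6771, O₂ 2.8386, B 8.6229
Sensible, products 25→90.9 °C: 155.63 kJ/s
Q = ΔH = -2129 kJ/s = -2129 kW
Heat removed = 127740 kJ/min

Q_out = 128000 kJ/min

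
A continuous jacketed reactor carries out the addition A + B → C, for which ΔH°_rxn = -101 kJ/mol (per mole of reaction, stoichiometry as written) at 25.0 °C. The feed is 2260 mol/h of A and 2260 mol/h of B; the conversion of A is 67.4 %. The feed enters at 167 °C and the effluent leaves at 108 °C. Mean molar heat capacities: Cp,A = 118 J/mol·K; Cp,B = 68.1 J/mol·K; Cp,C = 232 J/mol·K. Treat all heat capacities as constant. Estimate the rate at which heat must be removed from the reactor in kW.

Q_out = 48.0 kW

Extent of reaction ξ = 0.674 × 2260 = 1523.2 mol/h
Reaction term: ξ·ΔH°_rxn = 1523.2 × -101 = -153850 kJ/h
Sensible, feed 167→25 °C: -59723 kJ/h
Outlet flows (mol/h): A 736.76, B 736.76, C 1523.2
Sensible, products 25→108 °C: 40712 kJ/h
Q = ΔH = -172860 kJ/h = -48.016 kW
Heat removed = 48.016 kW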